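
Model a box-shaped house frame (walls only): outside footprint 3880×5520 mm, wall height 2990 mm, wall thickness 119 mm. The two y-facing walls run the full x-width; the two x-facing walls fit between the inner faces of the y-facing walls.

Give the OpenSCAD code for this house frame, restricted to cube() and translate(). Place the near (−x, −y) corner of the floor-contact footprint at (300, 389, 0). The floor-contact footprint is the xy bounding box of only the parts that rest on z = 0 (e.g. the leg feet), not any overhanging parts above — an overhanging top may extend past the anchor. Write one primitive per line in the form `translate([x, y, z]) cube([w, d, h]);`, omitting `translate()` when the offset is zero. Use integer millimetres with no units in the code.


translate([300, 389, 0]) cube([3880, 119, 2990]);
translate([300, 5790, 0]) cube([3880, 119, 2990]);
translate([300, 508, 0]) cube([119, 5282, 2990]);
translate([4061, 508, 0]) cube([119, 5282, 2990]);


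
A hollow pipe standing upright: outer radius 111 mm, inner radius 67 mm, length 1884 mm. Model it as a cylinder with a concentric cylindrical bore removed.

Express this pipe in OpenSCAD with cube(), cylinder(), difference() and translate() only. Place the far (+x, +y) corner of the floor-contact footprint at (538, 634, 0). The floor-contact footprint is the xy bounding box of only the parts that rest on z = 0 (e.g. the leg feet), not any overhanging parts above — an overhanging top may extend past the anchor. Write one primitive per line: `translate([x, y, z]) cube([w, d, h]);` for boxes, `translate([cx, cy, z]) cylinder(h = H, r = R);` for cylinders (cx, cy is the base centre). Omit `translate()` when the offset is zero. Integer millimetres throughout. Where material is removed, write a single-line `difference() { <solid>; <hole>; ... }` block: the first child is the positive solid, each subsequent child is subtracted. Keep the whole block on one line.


difference() { translate([427, 523, 0]) cylinder(h = 1884, r = 111); translate([427, 523, 0]) cylinder(h = 1884, r = 67); }


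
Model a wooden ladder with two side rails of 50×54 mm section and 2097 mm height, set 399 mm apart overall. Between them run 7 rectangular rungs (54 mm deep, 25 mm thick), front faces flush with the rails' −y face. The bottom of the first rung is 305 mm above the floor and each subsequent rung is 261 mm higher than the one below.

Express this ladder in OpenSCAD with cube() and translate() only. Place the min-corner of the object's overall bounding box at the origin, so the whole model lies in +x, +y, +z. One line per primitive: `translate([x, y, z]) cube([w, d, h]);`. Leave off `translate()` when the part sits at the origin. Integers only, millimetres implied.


// rung span = 399 - 2*50 = 299
// rung[k] z = 305 + k*261
cube([50, 54, 2097]);
translate([349, 0, 0]) cube([50, 54, 2097]);
translate([50, 0, 305]) cube([299, 54, 25]);
translate([50, 0, 566]) cube([299, 54, 25]);
translate([50, 0, 827]) cube([299, 54, 25]);
translate([50, 0, 1088]) cube([299, 54, 25]);
translate([50, 0, 1349]) cube([299, 54, 25]);
translate([50, 0, 1610]) cube([299, 54, 25]);
translate([50, 0, 1871]) cube([299, 54, 25]);


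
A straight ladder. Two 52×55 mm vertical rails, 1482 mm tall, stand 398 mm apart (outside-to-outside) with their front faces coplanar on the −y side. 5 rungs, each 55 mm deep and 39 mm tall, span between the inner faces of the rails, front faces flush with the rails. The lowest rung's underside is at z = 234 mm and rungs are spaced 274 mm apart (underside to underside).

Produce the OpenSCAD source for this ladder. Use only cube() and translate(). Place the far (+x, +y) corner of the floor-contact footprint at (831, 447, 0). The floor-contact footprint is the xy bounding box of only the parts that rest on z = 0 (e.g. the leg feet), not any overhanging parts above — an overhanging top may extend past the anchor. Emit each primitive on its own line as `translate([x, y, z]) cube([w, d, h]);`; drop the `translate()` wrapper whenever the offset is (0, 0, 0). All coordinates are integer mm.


translate([433, 392, 0]) cube([52, 55, 1482]);
translate([779, 392, 0]) cube([52, 55, 1482]);
translate([485, 392, 234]) cube([294, 55, 39]);
translate([485, 392, 508]) cube([294, 55, 39]);
translate([485, 392, 782]) cube([294, 55, 39]);
translate([485, 392, 1056]) cube([294, 55, 39]);
translate([485, 392, 1330]) cube([294, 55, 39]);


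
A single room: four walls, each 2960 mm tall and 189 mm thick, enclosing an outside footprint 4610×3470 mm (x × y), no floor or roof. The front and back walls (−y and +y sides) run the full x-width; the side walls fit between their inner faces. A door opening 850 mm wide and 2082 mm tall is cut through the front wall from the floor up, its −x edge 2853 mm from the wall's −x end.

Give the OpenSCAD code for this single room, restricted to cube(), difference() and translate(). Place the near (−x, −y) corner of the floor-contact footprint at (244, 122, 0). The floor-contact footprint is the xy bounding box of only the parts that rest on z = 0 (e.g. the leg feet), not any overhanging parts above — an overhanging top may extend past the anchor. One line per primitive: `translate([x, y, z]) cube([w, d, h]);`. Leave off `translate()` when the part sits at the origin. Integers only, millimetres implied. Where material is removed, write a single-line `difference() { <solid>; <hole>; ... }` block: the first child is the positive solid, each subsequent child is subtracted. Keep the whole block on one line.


difference() { translate([244, 122, 0]) cube([4610, 189, 2960]); translate([3097, 122, 0]) cube([850, 189, 2082]); }
translate([244, 3403, 0]) cube([4610, 189, 2960]);
translate([244, 311, 0]) cube([189, 3092, 2960]);
translate([4665, 311, 0]) cube([189, 3092, 2960]);


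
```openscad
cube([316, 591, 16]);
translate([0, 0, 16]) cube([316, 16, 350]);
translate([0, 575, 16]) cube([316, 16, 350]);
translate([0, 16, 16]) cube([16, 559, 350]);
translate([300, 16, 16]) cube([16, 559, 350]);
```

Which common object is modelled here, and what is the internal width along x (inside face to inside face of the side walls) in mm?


An open box. The internal width is 284 mm.

A 316×591 base slab with four walls standing on it — an open box. The base is 316 mm wide and the walls are 16 mm thick, so the internal width is 316 − 2 × 16 = 284 mm.


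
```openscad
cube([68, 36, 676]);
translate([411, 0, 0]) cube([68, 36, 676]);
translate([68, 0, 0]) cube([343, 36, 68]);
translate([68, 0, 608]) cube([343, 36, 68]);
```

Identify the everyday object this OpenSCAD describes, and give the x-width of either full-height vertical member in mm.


A picture frame. The border width is 68 mm.

Four thin pieces enclosing a rectangular opening — a picture frame. The two full-height stiles are 676 mm tall; the top rail sits at z = 608 and is 68 mm tall, so the border above the opening is 676 − 608 = 68 mm, matching the stile x-width.


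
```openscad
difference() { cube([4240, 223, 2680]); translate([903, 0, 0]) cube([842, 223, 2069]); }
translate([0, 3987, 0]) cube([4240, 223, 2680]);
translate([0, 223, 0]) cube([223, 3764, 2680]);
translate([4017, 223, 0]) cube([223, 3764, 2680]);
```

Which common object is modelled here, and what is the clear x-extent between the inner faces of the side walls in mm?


A single room. The interior width is 3794 mm.

Four walls enclosing a rectangle with a door in the front wall — a room. Outside width 4240 minus two 223 mm walls gives 3794 mm.


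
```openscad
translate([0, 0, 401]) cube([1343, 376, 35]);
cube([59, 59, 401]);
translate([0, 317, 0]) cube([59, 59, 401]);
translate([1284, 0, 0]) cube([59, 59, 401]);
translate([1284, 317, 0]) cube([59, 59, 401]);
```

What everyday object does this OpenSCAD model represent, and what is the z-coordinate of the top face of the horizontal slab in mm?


A bench. The seat-top height is 436 mm.

A long slab on four corner posts — a bench. The slab sits at z = 401 with thickness 35, so the top is 401 + 35 = 436 mm.


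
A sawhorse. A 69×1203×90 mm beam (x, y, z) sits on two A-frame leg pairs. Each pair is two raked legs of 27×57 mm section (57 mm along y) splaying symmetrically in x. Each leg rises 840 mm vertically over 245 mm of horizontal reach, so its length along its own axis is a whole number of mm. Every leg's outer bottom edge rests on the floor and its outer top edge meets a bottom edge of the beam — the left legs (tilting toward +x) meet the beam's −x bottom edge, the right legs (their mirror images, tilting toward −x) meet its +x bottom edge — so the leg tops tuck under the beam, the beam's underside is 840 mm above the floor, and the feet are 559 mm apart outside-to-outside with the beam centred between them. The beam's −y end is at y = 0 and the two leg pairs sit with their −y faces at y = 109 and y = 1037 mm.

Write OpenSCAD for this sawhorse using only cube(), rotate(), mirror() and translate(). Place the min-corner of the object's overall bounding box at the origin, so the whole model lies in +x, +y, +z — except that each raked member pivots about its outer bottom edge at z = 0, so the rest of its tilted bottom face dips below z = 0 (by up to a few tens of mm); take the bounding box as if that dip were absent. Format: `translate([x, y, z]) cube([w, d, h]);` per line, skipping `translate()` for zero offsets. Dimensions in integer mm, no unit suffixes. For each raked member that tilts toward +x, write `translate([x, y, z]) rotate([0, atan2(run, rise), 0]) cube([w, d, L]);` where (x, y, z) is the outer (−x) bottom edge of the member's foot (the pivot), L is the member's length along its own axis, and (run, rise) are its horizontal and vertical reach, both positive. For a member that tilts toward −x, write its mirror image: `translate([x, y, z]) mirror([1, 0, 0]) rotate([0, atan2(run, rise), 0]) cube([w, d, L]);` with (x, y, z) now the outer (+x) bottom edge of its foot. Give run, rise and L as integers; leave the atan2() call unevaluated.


translate([245, 0, 840]) cube([69, 1203, 90]);
translate([0, 109, 0]) rotate([0, atan2(245, 840), 0]) cube([27, 57, 875]);
translate([559, 109, 0]) mirror([1, 0, 0]) rotate([0, atan2(245, 840), 0]) cube([27, 57, 875]);
translate([0, 1037, 0]) rotate([0, atan2(245, 840), 0]) cube([27, 57, 875]);
translate([559, 1037, 0]) mirror([1, 0, 0]) rotate([0, atan2(245, 840), 0]) cube([27, 57, 875]);


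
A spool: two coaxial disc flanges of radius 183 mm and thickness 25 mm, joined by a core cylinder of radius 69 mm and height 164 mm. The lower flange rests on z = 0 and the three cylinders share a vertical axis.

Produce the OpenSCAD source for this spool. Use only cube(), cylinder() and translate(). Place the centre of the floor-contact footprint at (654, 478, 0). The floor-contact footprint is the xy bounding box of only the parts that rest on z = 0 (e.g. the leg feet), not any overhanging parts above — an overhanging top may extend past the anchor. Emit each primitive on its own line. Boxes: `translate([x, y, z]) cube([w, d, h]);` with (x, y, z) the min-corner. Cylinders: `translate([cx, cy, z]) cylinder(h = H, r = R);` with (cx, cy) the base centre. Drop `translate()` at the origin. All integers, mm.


translate([654, 478, 0]) cylinder(h = 25, r = 183);
translate([654, 478, 25]) cylinder(h = 164, r = 69);
translate([654, 478, 189]) cylinder(h = 25, r = 183);


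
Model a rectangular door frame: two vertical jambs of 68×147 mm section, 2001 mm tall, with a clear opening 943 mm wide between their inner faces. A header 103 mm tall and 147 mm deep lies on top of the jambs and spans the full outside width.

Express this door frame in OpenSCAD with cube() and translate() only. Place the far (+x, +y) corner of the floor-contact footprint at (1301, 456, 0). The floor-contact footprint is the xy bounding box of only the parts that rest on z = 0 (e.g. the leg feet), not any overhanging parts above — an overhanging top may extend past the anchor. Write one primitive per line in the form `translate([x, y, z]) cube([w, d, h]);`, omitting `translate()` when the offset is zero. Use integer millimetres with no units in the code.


translate([222, 309, 0]) cube([68, 147, 2001]);
translate([1233, 309, 0]) cube([68, 147, 2001]);
translate([222, 309, 2001]) cube([1079, 147, 103]);


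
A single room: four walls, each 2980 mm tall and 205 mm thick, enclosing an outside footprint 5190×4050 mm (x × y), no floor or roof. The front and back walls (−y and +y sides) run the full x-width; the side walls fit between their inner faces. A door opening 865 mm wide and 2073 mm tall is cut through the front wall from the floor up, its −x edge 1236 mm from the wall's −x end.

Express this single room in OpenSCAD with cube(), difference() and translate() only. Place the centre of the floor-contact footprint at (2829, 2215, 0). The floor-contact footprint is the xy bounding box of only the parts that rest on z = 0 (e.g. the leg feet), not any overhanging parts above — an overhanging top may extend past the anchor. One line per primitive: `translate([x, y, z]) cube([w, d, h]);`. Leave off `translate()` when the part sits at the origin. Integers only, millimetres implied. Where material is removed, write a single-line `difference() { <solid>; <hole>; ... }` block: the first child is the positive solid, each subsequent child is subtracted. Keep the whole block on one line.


difference() { translate([234, 190, 0]) cube([5190, 205, 2980]); translate([1470, 190, 0]) cube([865, 205, 2073]); }
translate([234, 4035, 0]) cube([5190, 205, 2980]);
translate([234, 395, 0]) cube([205, 3640, 2980]);
translate([5219, 395, 0]) cube([205, 3640, 2980]);


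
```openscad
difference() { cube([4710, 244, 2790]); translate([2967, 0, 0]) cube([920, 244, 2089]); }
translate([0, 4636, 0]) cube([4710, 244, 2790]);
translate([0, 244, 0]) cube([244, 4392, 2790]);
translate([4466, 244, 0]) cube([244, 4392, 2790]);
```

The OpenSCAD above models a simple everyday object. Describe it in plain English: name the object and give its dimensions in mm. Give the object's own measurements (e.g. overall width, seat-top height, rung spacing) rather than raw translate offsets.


A single room: four walls, each 2790 mm tall and 244 mm thick, enclosing an outside footprint 4710×4880 mm (x × y), no floor or roof. The front and back walls (−y and +y sides) run the full x-width; the side walls fit between their inner faces. A door opening 920 mm wide and 2089 mm tall is cut through the front wall from the floor up, its −x edge 2967 mm from the wall's −x end.


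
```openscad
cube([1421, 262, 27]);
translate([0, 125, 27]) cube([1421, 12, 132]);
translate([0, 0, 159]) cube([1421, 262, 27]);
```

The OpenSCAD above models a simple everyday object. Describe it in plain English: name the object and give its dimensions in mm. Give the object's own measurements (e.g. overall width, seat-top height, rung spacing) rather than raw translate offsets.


An I-beam lying along x, 1421 mm long. Overall section height 186 mm. Two flanges 262 mm wide (y) and 27 mm thick, one on the floor and one at the top; a web 12 mm thick runs between them, centred on the flange width.


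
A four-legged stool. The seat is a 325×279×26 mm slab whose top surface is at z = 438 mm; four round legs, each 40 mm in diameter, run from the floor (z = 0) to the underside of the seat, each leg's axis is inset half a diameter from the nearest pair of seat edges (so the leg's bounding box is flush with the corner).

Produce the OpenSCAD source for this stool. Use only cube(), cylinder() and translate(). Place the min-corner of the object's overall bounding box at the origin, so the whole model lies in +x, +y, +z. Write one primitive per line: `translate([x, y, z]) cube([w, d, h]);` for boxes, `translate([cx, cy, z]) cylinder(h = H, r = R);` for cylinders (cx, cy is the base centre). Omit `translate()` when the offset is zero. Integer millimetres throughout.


// leg_h = 438 - 26 = 412
translate([0, 0, 412]) cube([325, 279, 26]);
translate([20, 20, 0]) cylinder(h = 412, r = 20);
translate([305, 20, 0]) cylinder(h = 412, r = 20);
translate([20, 259, 0]) cylinder(h = 412, r = 20);
translate([305, 259, 0]) cylinder(h = 412, r = 20);


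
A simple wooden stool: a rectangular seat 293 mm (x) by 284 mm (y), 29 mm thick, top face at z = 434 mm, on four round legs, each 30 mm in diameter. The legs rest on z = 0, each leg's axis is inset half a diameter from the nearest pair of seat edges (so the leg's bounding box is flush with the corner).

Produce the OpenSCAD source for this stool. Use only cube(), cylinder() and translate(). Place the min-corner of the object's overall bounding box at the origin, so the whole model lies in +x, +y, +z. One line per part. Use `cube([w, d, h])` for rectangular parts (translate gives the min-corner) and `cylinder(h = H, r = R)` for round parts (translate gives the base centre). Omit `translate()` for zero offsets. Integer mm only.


// leg_h = 434 - 29 = 405
translate([0, 0, 405]) cube([293, 284, 29]);
translate([15, 15, 0]) cylinder(h = 405, r = 15);
translate([278, 15, 0]) cylinder(h = 405, r = 15);
translate([15, 269, 0]) cylinder(h = 405, r = 15);
translate([278, 269, 0]) cylinder(h = 405, r = 15);


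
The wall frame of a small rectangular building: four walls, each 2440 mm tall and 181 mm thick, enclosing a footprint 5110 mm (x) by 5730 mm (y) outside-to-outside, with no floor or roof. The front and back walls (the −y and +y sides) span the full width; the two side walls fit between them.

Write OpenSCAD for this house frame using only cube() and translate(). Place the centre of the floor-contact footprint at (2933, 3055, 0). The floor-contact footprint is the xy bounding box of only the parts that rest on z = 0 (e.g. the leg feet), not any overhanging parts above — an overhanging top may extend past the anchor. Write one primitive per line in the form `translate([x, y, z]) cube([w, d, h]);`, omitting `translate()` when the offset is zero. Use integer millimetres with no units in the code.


translate([378, 190, 0]) cube([5110, 181, 2440]);
translate([378, 5739, 0]) cube([5110, 181, 2440]);
translate([378, 371, 0]) cube([181, 5368, 2440]);
translate([5307, 371, 0]) cube([181, 5368, 2440]);


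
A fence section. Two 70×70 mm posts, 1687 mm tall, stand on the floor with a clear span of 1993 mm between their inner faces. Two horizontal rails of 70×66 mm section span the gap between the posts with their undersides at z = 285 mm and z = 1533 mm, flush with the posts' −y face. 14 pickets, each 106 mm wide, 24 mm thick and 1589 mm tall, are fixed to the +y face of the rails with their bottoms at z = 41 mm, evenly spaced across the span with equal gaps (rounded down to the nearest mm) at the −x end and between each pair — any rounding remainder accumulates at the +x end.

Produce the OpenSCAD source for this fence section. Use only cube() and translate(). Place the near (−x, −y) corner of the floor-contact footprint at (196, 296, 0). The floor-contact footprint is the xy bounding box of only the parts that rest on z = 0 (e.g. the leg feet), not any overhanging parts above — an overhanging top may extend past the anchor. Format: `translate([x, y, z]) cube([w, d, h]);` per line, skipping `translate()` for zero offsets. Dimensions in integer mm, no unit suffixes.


translate([196, 296, 0]) cube([70, 70, 1687]);
translate([2259, 296, 0]) cube([70, 70, 1687]);
translate([266, 296, 285]) cube([1993, 70, 66]);
translate([266, 296, 1533]) cube([1993, 70, 66]);
translate([299, 366, 41]) cube([106, 24, 1589]);
translate([438, 366, 41]) cube([106, 24, 1589]);
translate([577, 366, 41]) cube([106, 24, 1589]);
translate([716, 366, 41]) cube([106, 24, 1589]);
translate([855, 366, 41]) cube([106, 24, 1589]);
translate([994, 366, 41]) cube([106, 24, 1589]);
translate([1133, 366, 41]) cube([106, 24, 1589]);
translate([1272, 366, 41]) cube([106, 24, 1589]);
translate([1411, 366, 41]) cube([106, 24, 1589]);
translate([1550, 366, 41]) cube([106, 24, 1589]);
translate([1689, 366, 41]) cube([106, 24, 1589]);
translate([1828, 366, 41]) cube([106, 24, 1589]);
translate([1967, 366, 41]) cube([106, 24, 1589]);
translate([2106, 366, 41]) cube([106, 24, 1589]);


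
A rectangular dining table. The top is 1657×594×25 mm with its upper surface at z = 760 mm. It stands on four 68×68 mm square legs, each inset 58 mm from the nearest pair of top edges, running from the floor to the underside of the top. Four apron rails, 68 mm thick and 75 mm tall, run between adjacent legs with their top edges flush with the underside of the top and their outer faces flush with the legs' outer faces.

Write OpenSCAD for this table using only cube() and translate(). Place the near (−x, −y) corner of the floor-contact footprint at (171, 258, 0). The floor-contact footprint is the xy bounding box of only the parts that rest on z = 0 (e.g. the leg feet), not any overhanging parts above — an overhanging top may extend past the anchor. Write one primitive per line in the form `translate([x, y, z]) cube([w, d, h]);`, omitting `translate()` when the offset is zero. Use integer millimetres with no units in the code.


// leg_h = 760 - 25 = 735
// apron z = 735 - 75 = 660
translate([113, 200, 735]) cube([1657, 594, 25]);
translate([171, 258, 0]) cube([68, 68, 735]);
translate([1644, 258, 0]) cube([68, 68, 735]);
translate([171, 668, 0]) cube([68, 68, 735]);
translate([1644, 668, 0]) cube([68, 68, 735]);
translate([239, 258, 660]) cube([1405, 68, 75]);
translate([239, 668, 660]) cube([1405, 68, 75]);
translate([171, 326, 660]) cube([68, 342, 75]);
translate([1644, 326, 660]) cube([68, 342, 75]);


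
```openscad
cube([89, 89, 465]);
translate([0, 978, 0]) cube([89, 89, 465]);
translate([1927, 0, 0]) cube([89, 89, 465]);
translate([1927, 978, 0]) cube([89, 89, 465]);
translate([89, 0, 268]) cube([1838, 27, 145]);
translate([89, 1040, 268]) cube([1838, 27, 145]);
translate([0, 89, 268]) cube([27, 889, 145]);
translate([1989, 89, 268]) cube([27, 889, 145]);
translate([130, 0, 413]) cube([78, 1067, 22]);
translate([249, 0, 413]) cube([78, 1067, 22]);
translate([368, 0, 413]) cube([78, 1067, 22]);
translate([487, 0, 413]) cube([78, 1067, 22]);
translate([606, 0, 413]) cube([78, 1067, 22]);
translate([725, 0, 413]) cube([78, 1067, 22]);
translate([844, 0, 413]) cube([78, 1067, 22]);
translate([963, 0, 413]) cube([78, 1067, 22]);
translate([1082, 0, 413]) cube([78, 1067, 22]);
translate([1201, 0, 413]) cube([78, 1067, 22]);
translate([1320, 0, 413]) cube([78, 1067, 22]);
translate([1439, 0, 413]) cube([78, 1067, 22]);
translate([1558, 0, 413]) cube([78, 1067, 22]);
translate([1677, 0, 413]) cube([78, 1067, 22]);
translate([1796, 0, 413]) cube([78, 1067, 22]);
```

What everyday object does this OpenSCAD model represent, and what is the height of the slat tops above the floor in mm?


A bed frame. The slat-top height is 435 mm.

Four posts, four rails, and a row of slats — a bed frame. Slats sit on the rails at z = 268 + 145 = 413; with slat thickness 22, the top is 435 mm.


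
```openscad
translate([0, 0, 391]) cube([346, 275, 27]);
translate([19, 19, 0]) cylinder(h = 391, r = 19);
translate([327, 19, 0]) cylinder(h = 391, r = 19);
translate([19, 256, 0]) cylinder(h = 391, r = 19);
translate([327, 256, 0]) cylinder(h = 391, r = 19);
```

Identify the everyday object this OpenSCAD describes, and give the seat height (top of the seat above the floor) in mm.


A stool. The seat height is 418 mm.

A 346×275×27 slab at z = 391 on four corner cylinders — a stool. The seat top is 391 + 27 = 418 mm.


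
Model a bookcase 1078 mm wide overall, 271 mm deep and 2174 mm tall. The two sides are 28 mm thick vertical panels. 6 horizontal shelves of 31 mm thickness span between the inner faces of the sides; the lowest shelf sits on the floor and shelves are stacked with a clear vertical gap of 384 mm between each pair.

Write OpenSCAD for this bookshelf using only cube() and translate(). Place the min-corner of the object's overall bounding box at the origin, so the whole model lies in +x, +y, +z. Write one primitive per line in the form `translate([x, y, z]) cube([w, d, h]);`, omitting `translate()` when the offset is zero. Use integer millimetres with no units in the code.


cube([28, 271, 2174]);
translate([1050, 0, 0]) cube([28, 271, 2174]);
translate([28, 0, 0]) cube([1022, 271, 31]);
translate([28, 0, 415]) cube([1022, 271, 31]);
translate([28, 0, 830]) cube([1022, 271, 31]);
translate([28, 0, 1245]) cube([1022, 271, 31]);
translate([28, 0, 1660]) cube([1022, 271, 31]);
translate([28, 0, 2075]) cube([1022, 271, 31]);


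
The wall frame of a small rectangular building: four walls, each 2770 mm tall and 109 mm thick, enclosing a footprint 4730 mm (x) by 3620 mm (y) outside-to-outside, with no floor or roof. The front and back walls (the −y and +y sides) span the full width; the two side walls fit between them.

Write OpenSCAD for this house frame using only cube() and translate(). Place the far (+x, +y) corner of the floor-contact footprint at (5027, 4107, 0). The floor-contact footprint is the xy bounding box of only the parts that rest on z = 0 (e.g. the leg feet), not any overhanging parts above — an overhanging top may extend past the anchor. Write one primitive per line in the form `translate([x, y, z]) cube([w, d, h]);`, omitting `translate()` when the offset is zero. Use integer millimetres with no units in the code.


translate([297, 487, 0]) cube([4730, 109, 2770]);
translate([297, 3998, 0]) cube([4730, 109, 2770]);
translate([297, 596, 0]) cube([109, 3402, 2770]);
translate([4918, 596, 0]) cube([109, 3402, 2770]);


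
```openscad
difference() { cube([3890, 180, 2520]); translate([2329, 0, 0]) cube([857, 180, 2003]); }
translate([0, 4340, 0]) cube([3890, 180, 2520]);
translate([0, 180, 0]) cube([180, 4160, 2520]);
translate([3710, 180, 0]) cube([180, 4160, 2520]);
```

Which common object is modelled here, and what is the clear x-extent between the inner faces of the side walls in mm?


A single room. The interior width is 3530 mm.

Four walls enclosing a rectangle with a door in the front wall — a room. Outside width 3890 minus two 180 mm walls gives 3530 mm.


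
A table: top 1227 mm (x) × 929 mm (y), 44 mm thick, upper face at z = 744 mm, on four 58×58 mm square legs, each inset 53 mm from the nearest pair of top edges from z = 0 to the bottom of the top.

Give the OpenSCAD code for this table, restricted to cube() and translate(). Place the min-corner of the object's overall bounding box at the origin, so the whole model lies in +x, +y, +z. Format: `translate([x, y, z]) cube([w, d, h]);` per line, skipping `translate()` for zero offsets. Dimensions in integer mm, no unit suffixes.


// leg_h = 744 - 44 = 700
translate([0, 0, 700]) cube([1227, 929, 44]);
translate([53, 53, 0]) cube([58, 58, 700]);
translate([1116, 53, 0]) cube([58, 58, 700]);
translate([53, 818, 0]) cube([58, 58, 700]);
translate([1116, 818, 0]) cube([58, 58, 700]);


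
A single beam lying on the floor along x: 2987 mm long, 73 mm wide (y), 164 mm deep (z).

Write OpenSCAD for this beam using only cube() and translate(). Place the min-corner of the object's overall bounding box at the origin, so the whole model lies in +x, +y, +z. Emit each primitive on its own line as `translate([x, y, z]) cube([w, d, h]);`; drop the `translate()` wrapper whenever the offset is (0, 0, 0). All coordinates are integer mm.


cube([2987, 73, 164]);


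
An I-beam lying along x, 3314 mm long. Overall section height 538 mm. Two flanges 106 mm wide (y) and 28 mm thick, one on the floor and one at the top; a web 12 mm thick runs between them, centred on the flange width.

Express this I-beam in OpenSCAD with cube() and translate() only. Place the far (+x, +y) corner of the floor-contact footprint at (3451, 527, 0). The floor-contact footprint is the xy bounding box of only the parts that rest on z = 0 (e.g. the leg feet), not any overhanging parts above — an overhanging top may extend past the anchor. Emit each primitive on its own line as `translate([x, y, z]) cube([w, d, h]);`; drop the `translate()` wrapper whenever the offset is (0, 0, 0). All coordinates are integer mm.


translate([137, 421, 0]) cube([3314, 106, 28]);
translate([137, 468, 28]) cube([3314, 12, 482]);
translate([137, 421, 510]) cube([3314, 106, 28]);


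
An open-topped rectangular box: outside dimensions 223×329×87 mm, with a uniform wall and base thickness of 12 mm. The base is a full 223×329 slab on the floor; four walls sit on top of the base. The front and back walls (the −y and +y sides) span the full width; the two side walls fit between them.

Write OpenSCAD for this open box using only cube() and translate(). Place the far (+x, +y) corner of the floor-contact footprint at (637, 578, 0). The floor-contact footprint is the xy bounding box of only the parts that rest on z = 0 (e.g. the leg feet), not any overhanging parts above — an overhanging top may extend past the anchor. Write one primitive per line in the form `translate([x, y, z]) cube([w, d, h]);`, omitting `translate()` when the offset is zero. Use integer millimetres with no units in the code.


translate([414, 249, 0]) cube([223, 329, 12]);
translate([414, 249, 12]) cube([223, 12, 75]);
translate([414, 566, 12]) cube([223, 12, 75]);
translate([414, 261, 12]) cube([12, 305, 75]);
translate([625, 261, 12]) cube([12, 305, 75]);


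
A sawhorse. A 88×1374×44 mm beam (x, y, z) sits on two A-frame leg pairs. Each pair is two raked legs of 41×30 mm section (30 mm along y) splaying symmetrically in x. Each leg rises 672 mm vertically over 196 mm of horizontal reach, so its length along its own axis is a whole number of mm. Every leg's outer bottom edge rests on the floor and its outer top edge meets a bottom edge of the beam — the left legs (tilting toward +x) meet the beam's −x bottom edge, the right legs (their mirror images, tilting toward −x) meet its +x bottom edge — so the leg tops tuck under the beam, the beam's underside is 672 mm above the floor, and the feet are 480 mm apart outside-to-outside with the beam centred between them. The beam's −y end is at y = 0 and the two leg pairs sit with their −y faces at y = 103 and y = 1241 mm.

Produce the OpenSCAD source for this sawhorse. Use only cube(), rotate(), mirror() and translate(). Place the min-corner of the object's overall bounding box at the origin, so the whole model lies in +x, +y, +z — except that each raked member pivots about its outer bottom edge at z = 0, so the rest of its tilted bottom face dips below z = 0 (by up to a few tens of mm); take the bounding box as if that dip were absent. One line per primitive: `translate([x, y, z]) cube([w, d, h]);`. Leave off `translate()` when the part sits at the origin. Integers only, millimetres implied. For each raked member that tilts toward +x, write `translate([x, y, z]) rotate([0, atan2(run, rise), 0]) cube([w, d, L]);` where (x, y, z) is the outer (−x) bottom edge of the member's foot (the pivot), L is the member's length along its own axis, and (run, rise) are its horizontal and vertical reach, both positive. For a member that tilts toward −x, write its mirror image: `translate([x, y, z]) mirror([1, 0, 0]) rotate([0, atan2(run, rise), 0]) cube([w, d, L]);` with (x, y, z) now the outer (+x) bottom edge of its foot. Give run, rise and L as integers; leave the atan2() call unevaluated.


translate([196, 0, 672]) cube([88, 1374, 44]);
translate([0, 103, 0]) rotate([0, atan2(196, 672), 0]) cube([41, 30, 700]);
translate([480, 103, 0]) mirror([1, 0, 0]) rotate([0, atan2(196, 672), 0]) cube([41, 30, 700]);
translate([0, 1241, 0]) rotate([0, atan2(196, 672), 0]) cube([41, 30, 700]);
translate([480, 1241, 0]) mirror([1, 0, 0]) rotate([0, atan2(196, 672), 0]) cube([41, 30, 700]);


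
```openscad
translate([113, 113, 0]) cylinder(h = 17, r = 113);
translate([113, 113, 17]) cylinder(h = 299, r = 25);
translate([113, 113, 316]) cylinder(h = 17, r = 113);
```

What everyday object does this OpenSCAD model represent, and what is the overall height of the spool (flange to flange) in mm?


A spool. The overall height is 333 mm.

Three coaxial cylinders, large–small–large — a spool. Two 17 mm flanges and a 299 mm core give 17 + 299 + 17 = 333 mm.


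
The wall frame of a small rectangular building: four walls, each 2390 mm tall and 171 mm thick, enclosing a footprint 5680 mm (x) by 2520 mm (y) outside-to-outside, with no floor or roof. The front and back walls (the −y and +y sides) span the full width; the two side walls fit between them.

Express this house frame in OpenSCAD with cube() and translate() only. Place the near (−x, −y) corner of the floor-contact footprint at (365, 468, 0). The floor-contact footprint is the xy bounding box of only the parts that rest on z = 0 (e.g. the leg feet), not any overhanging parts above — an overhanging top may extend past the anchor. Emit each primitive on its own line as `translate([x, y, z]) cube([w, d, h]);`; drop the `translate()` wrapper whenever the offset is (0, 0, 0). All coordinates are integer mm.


translate([365, 468, 0]) cube([5680, 171, 2390]);
translate([365, 2817, 0]) cube([5680, 171, 2390]);
translate([365, 639, 0]) cube([171, 2178, 2390]);
translate([5874, 639, 0]) cube([171, 2178, 2390]);


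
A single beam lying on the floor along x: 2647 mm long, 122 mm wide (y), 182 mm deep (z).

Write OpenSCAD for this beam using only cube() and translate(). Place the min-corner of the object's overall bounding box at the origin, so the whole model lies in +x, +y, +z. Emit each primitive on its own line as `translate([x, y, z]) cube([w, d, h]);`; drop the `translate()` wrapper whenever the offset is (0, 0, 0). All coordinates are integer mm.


cube([2647, 122, 182]);


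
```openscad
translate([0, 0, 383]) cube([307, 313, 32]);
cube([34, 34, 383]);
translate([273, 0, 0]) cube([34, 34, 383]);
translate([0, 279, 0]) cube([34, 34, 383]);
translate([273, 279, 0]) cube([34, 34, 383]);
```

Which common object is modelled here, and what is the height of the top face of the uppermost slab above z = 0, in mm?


A stool. The seat height is 415 mm.

A 307×313×32 slab at z = 383 on four corner posts — a stool. The seat top is 383 + 32 = 415 mm.


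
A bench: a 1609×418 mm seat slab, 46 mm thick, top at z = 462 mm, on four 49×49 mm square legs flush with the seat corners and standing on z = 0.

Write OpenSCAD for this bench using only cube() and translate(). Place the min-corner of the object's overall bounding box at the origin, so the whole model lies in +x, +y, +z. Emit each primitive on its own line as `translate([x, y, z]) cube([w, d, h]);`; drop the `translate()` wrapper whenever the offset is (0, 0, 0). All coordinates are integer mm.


// leg_h = 462 − 46 = 416
translate([0, 0, 416]) cube([1609, 418, 46]);
cube([49, 49, 416]);
translate([0, 369, 0]) cube([49, 49, 416]);
translate([1560, 0, 0]) cube([49, 49, 416]);
translate([1560, 369, 0]) cube([49, 49, 416]);


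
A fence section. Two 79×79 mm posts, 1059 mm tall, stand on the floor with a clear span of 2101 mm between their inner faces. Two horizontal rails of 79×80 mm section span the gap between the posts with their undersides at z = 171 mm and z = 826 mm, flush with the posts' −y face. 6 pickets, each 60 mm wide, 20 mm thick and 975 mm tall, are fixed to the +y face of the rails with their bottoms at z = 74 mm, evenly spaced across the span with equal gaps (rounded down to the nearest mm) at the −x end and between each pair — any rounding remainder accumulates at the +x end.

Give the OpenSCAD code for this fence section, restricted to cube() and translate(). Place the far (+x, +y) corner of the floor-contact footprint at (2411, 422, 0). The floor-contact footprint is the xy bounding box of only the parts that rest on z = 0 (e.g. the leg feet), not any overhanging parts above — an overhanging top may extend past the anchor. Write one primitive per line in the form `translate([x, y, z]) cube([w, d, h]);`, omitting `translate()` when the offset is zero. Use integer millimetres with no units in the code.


translate([152, 343, 0]) cube([79, 79, 1059]);
translate([2332, 343, 0]) cube([79, 79, 1059]);
translate([231, 343, 171]) cube([2101, 79, 80]);
translate([231, 343, 826]) cube([2101, 79, 80]);
translate([479, 422, 74]) cube([60, 20, 975]);
translate([787, 422, 74]) cube([60, 20, 975]);
translate([1095, 422, 74]) cube([60, 20, 975]);
translate([1403, 422, 74]) cube([60, 20, 975]);
translate([1711, 422, 74]) cube([60, 20, 975]);
translate([2019, 422, 74]) cube([60, 20, 975]);


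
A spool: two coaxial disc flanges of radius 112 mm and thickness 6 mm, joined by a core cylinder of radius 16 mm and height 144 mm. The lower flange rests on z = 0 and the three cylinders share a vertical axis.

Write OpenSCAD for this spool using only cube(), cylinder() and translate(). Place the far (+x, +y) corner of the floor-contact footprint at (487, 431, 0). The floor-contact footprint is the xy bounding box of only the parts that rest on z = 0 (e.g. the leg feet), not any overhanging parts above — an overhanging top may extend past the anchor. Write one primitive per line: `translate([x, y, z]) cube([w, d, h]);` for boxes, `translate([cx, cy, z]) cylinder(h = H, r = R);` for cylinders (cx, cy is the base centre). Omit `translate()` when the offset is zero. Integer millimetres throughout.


translate([375, 319, 0]) cylinder(h = 6, r = 112);
translate([375, 319, 6]) cylinder(h = 144, r = 16);
translate([375, 319, 150]) cylinder(h = 6, r = 112);


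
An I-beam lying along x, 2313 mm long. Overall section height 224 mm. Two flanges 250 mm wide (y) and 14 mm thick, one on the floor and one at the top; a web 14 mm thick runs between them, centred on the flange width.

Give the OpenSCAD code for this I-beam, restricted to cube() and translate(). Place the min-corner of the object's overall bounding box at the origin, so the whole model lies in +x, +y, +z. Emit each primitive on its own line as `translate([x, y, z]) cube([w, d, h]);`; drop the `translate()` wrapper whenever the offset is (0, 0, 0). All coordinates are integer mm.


cube([2313, 250, 14]);
translate([0, 118, 14]) cube([2313, 14, 196]);
translate([0, 0, 210]) cube([2313, 250, 14]);


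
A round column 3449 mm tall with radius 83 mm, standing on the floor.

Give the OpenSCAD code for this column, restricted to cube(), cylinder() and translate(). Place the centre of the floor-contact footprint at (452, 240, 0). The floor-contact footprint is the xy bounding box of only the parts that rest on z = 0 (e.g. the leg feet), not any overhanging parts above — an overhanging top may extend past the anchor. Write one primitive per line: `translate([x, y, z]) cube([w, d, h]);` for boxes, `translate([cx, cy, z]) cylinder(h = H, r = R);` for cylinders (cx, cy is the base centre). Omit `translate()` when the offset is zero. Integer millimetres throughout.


translate([452, 240, 0]) cylinder(h = 3449, r = 83);


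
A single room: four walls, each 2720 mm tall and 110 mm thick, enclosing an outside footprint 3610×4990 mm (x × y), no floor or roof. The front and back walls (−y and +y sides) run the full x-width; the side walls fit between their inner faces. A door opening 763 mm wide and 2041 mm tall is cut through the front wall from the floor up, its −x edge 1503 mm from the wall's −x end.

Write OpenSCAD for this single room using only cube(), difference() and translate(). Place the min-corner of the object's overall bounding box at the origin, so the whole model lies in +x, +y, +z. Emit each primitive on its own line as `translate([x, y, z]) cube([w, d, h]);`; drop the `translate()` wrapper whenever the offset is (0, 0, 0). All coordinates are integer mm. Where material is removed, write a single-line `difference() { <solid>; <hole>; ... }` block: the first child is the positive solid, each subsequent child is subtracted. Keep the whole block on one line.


difference() { cube([3610, 110, 2720]); translate([1503, 0, 0]) cube([763, 110, 2041]); }
translate([0, 4880, 0]) cube([3610, 110, 2720]);
translate([0, 110, 0]) cube([110, 4770, 2720]);
translate([3500, 110, 0]) cube([110, 4770, 2720]);
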